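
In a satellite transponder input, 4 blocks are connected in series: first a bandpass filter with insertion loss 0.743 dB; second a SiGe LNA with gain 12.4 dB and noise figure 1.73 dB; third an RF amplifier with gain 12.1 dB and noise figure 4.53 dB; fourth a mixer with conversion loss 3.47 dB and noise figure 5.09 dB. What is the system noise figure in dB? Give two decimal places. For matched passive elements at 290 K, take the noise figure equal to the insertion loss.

2.79 dB

Convert to linear (a loss of L dB is a gain of −L dB): F_i = 10^(NF_i/10), G_i = 10^(G_i,dB/10)
  Stage 1: F_1 = 10^(0.743/10) = 1.187, G_1 = 10^(−0.743/10) = 0.8428
  Stage 2: F_2 = 10^(1.73/10) = 1.489, G_2 = 10^(12.4/10) = 17.38
  Stage 3: F_3 = 10^(4.53/10) = 2.838, G_3 = 10^(12.1/10) = 16.22
  Stage 4: F_4 = 10^(5.09/10) = 3.228, G_4 = 10^(−3.47/10) = 0.4498
Friis cascade:
  F = 1.187 + (1.489 − 1)/0.8428 + (2.838 − 1)/14.65 + (3.228 − 1)/237.5 = 1.902
NF = 10 log₁₀(1.902) = 2.79 dB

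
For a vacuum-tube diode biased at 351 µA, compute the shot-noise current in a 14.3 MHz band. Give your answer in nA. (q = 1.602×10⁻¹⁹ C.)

I_n = √(2qI·B)
2qI·B = 2 × 1.602×10⁻¹⁹ × 3.51×10⁻⁴ × 1.43×10⁷ = 1.61×10⁻¹⁵ A²
I_n = √(1.61×10⁻¹⁵) = 4.01×10⁻⁸ A = 40.1 nA

40.1 nA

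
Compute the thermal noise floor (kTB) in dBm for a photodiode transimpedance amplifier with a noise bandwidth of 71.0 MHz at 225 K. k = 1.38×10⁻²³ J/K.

P_n = kTB = 1.38×10⁻²³ × 225 × 7.10×10⁷ = 2.20×10⁻¹³ W
In dBm: 10 log₁₀(2.20×10⁻¹³ / 10⁻³) = −96.6 dBm

−96.6 dBm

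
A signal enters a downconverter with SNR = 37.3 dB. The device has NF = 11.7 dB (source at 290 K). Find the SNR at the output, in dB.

By definition F = SNR_in/SNR_out, so in dB: SNR_out = SNR_in − NF
SNR_out = 37.3 − 11.7 = 25.6 dB

25.6 dB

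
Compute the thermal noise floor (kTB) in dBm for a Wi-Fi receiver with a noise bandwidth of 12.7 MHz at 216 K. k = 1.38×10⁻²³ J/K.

−104.2 dBm

P_n = kTB = 1.38×10⁻²³ × 216 × 1.27×10⁷ = 3.79×10⁻¹⁴ W
In dBm: 10 log₁₀(3.79×10⁻¹⁴ / 10⁻³) = −104.2 dBm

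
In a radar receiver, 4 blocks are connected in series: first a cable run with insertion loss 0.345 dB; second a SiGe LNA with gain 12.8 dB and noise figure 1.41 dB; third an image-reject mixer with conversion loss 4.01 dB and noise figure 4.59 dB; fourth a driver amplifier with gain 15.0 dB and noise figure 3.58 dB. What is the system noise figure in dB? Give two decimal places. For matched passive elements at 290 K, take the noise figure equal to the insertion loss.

Convert to linear (a loss of L dB is a gain of −L dB): F_i = 10^(NF_i/10), G_i = 10^(G_i,dB/10)
  Stage 1: F_1 = 10^(0.345/10) = 1.083, G_1 = 10^(−0.345/10) = 0.9236
  Stage 2: F_2 = 10^(1.41/10) = 1.384, G_2 = 10^(12.8/10) = 19.05
  Stage 3: F_3 = 10^(4.59/10) = 2.877, G_3 = 10^(−4.01/10) = 0.3972
  Stage 4: F_4 = 10^(3.58/10) = 2.280, G_4 = 10^(15.0/10) = 31.62
Friis cascade:
  F = 1.083 + (1.384 − 1)/0.9236 + (2.877 − 1)/17.60 + (2.280 − 1)/6.990 = 1.788
NF = 10 log₁₀(1.788) = 2.52 dB

2.52 dB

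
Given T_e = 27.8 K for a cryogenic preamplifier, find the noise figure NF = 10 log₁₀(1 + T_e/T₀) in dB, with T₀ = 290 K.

F = 1 + T_e/T₀ = 1 + 27.8/290 = 1.09586
NF = 10 log₁₀(1.09586) = 0.398 dB

0.398 dB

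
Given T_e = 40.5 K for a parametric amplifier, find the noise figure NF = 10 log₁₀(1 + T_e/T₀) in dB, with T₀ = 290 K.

F = 1 + T_e/T₀ = 1 + 40.5/290 = 1.13966
NF = 10 log₁₀(1.13966) = 0.568 dB

0.568 dB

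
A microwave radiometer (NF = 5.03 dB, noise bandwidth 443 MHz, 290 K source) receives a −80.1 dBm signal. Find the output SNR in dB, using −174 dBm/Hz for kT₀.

2.4 dB

Noise floor: N = −174 + 10 log₁₀(B) + NF
10 log₁₀(4.43×10⁸) = 86.46 dB
N = −174 + 86.46 + 5.03 = −82.51 dBm
SNR = P_sig − N = −80.1 − (−82.51) = 2.41 dB → 2.4 dB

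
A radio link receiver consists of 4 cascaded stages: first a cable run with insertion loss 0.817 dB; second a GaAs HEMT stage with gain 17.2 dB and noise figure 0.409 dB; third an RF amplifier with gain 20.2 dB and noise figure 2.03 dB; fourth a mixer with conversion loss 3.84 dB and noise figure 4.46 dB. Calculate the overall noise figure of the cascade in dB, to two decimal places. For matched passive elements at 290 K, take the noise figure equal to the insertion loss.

1.27 dB

Convert to linear (a loss of L dB is a gain of −L dB): F_i = 10^(NF_i/10), G_i = 10^(G_i,dB/10)
  Stage 1: F_1 = 10^(0.817/10) = 1.207, G_1 = 10^(−0.817/10) = 0.8285
  Stage 2: F_2 = 10^(0.409/10) = 1.099, G_2 = 10^(17.2/10) = 52.48
  Stage 3: F_3 = 10^(2.03/10) = 1.596, G_3 = 10^(20.2/10) = 104.7
  Stage 4: F_4 = 10^(4.46/10) = 2.793, G_4 = 10^(−3.84/10) = 0.4130
Friis cascade:
  F = 1.207 + (1.099 − 1)/0.8285 + (1.596 − 1)/43.48 + (2.793 − 1)/4553 = 1.340
NF = 10 log₁₀(1.340) = 1.27 dB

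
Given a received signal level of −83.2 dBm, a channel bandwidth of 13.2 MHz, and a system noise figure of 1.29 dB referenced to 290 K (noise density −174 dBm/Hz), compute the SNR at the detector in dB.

Noise floor: N = −174 + 10 log₁₀(B) + NF
10 log₁₀(1.32×10⁷) = 71.21 dB
N = −174 + 71.21 + 1.29 = −101.50 dBm
SNR = P_sig − N = −83.2 − (−101.50) = 18.30 dB → 18.3 dB

18.3 dB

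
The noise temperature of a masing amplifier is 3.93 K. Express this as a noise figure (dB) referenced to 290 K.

0.058 dB

F = 1 + T_e/T₀ = 1 + 3.93/290 = 1.01355
NF = 10 log₁₀(1.01355) = 0.058 dB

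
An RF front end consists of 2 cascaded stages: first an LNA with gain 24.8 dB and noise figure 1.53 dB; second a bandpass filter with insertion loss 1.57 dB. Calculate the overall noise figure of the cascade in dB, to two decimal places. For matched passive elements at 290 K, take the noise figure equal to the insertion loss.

Convert to linear (a loss of L dB is a gain of −L dB): F_i = 10^(NF_i/10), G_i = 10^(G_i,dB/10)
  Stage 1: F_1 = 10^(1.53/10) = 1.422, G_1 = 10^(24.8/10) = 302.0
  Stage 2: F_2 = 10^(1.57/10) = 1.435, G_2 = 10^(−1.57/10) = 0.6966
Friis cascade:
  F = 1.422 + (1.435 − 1)/302.0 = 1.424
NF = 10 log₁₀(1.424) = 1.53 dB

1.53 dB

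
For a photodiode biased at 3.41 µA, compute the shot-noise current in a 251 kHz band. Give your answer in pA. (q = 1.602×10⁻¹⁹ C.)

I_n = √(2qI·B)
2qI·B = 2 × 1.602×10⁻¹⁹ × 3.41×10⁻⁶ × 2.51×10⁵ = 2.74×10⁻¹⁹ A²
I_n = √(2.74×10⁻¹⁹) = 5.24×10⁻¹⁰ A = 524 pA

524 pA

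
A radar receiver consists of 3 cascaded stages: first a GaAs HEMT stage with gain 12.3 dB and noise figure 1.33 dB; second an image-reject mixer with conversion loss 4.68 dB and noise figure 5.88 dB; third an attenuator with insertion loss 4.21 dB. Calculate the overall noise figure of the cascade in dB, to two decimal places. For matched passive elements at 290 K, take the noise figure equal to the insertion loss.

Convert to linear (a loss of L dB is a gain of −L dB): F_i = 10^(NF_i/10), G_i = 10^(G_i,dB/10)
  Stage 1: F_1 = 10^(1.33/10) = 1.358, G_1 = 10^(12.3/10) = 16.98
  Stage 2: F_2 = 10^(5.88/10) = 3.873, G_2 = 10^(−4.68/10) = 0.3404
  Stage 3: F_3 = 10^(4.21/10) = 2.636, G_3 = 10^(−4.21/10) = 0.3793
Friis cascade:
  F = 1.358 + (3.873 − 1)/16.98 + (2.636 − 1)/5.781 = 1.811
NF = 10 log₁₀(1.811) = 2.58 dB

2.58 dB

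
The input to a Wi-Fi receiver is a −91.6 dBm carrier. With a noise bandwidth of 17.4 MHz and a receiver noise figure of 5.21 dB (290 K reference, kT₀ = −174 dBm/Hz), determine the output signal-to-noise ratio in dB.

4.8 dB

Noise floor: N = −174 + 10 log₁₀(B) + NF
10 log₁₀(1.74×10⁷) = 72.41 dB
N = −174 + 72.41 + 5.21 = −96.38 dBm
SNR = P_sig − N = −91.6 − (−96.38) = 4.78 dB → 4.8 dB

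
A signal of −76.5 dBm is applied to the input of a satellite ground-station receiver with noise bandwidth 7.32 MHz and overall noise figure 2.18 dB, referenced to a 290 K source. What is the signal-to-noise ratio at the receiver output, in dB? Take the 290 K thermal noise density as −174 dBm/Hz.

Noise floor: N = −174 + 10 log₁₀(B) + NF
10 log₁₀(7.32×10⁶) = 68.65 dB
N = −174 + 68.65 + 2.18 = −103.17 dBm
SNR = P_sig − N = −76.5 − (−103.17) = 26.67 dB → 26.7 dB

26.7 dB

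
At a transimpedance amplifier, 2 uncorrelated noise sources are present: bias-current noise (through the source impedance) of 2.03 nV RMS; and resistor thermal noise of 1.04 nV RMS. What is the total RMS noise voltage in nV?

2.28 nV

Uncorrelated sources add in power (mean-square): V_tot = √(ΣV_i²)
V_tot = √[(2.03×10⁻⁹)² + (1.04×10⁻⁹)²] = 2.28×10⁻⁹ V = 2.28 nV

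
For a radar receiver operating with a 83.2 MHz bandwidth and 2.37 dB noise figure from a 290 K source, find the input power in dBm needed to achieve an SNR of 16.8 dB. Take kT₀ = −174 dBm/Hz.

Sensitivity = −174 + 10 log₁₀(B) + NF + SNR_min
= −174 + 79.2 + 2.37 + 16.8
= −75.63 dBm → −75.6 dBm

−75.6 dBm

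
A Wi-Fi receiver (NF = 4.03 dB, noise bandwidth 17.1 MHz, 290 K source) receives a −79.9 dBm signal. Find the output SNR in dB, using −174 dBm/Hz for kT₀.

17.7 dB

Noise floor: N = −174 + 10 log₁₀(B) + NF
10 log₁₀(1.71×10⁷) = 72.33 dB
N = −174 + 72.33 + 4.03 = −97.64 dBm
SNR = P_sig − N = −79.9 − (−97.64) = 17.74 dB → 17.7 dB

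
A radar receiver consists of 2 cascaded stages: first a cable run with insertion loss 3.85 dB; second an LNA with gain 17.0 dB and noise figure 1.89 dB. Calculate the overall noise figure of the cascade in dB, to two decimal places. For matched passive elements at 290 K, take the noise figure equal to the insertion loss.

Convert to linear (a loss of L dB is a gain of −L dB): F_i = 10^(NF_i/10), G_i = 10^(G_i,dB/10)
  Stage 1: F_1 = 10^(3.85/10) = 2.427, G_1 = 10^(−3.85/10) = 0.4121
  Stage 2: F_2 = 10^(1.89/10) = 1.545, G_2 = 10^(17.0/10) = 50.12
Friis cascade:
  F = 2.427 + (1.545 − 1)/0.4121 = 3.750
NF = 10 log₁₀(3.750) = 5.74 dB

5.74 dB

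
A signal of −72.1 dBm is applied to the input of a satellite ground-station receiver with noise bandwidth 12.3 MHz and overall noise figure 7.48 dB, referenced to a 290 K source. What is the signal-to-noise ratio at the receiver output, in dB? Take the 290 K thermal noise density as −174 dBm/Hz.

Noise floor: N = −174 + 10 log₁₀(B) + NF
10 log₁₀(1.23×10⁷) = 70.9 dB
N = −174 + 70.9 + 7.48 = −95.62 dBm
SNR = P_sig − N = −72.1 − (−95.62) = 23.52 dB → 23.5 dB

23.5 dB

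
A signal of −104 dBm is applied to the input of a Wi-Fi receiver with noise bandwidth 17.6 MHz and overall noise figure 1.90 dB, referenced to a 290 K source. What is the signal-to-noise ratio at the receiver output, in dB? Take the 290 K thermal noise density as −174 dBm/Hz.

−4.4 dB

Noise floor: N = −174 + 10 log₁₀(B) + NF
10 log₁₀(1.76×10⁷) = 72.46 dB
N = −174 + 72.46 + 1.90 = −99.64 dBm
SNR = P_sig − N = −104 − (−99.64) = −4.36 dB → −4.4 dB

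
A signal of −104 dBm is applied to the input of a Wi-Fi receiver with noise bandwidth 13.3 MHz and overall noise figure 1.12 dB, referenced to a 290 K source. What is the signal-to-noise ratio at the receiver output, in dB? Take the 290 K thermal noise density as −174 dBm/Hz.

Noise floor: N = −174 + 10 log₁₀(B) + NF
10 log₁₀(1.33×10⁷) = 71.24 dB
N = −174 + 71.24 + 1.12 = −101.64 dBm
SNR = P_sig − N = −104 − (−101.64) = −2.36 dB → −2.4 dB

−2.4 dB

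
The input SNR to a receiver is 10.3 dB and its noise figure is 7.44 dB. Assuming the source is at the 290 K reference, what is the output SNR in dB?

By definition F = SNR_in/SNR_out, so in dB: SNR_out = SNR_in − NF
SNR_out = 10.3 − 7.44 = 2.86 dB

2.86 dB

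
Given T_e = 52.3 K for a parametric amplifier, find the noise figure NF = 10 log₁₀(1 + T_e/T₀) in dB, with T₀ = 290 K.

F = 1 + T_e/T₀ = 1 + 52.3/290 = 1.18034
NF = 10 log₁₀(1.18034) = 0.720 dB

0.720 dB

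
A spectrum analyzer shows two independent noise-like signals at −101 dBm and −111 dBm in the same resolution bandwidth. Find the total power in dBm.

−100.6 dBm

Convert to linear, add, convert back:
P₁ = 7.94×10⁻¹⁴ W, P₂ = 7.94×10⁻¹⁵ W
P_tot = 8.74×10⁻¹⁴ W → 10 log₁₀(P_tot / 10⁻³) = −100.6 dBm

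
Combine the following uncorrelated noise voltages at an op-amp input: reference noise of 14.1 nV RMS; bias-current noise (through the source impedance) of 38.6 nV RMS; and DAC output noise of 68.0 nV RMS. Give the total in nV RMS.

79.5 nV

Uncorrelated sources add in power (mean-square): V_tot = √(ΣV_i²)
V_tot = √[(1.41×10⁻⁸)² + (3.86×10⁻⁸)² + (6.80×10⁻⁸)²] = 7.95×10⁻⁸ V = 79.5 nV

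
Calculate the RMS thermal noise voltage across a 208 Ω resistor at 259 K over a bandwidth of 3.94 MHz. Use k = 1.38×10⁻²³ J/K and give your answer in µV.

3.42 µV

V_n = √(4kTRB)
4kTRB = 4 × 1.38×10⁻²³ × 259 × 2.08×10² × 3.94×10⁶ = 1.17×10⁻¹¹ V²
V_n = √(1.17×10⁻¹¹) = 3.42×10⁻⁶ V = 3.42 µV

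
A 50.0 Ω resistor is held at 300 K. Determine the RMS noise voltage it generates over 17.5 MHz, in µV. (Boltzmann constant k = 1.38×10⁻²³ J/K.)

V_n = √(4kTRB)
4kTRB = 4 × 1.38×10⁻²³ × 300 × 5.00×10¹ × 1.75×10⁷ = 1.45×10⁻¹¹ V²
V_n = √(1.45×10⁻¹¹) = 3.81×10⁻⁶ V = 3.81 µV

3.81 µV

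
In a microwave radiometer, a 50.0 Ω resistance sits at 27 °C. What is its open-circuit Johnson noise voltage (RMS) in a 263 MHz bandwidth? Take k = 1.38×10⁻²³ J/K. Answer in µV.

14.8 µV

T = 27 °C + 273.15 = 300.15 K
V_n = √(4kTRB)
4kTRB = 4 × 1.38×10⁻²³ × 300.15 × 5.00×10¹ × 2.63×10⁸ = 2.18×10⁻¹⁰ V²
V_n = √(2.18×10⁻¹⁰) = 1.48×10⁻⁵ V = 14.8 µV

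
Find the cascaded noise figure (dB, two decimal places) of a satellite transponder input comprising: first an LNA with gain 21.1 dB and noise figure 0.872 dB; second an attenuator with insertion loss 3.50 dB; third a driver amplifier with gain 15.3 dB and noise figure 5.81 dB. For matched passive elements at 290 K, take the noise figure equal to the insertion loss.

1.07 dB

Convert to linear (a loss of L dB is a gain of −L dB): F_i = 10^(NF_i/10), G_i = 10^(G_i,dB/10)
  Stage 1: F_1 = 10^(0.872/10) = 1.222, G_1 = 10^(21.1/10) = 128.8
  Stage 2: F_2 = 10^(3.50/10) = 2.239, G_2 = 10^(−3.50/10) = 0.4467
  Stage 3: F_3 = 10^(5.81/10) = 3.811, G_3 = 10^(15.3/10) = 33.88
Friis cascade:
  F = 1.222 + (2.239 − 1)/128.8 + (3.811 − 1)/57.54 = 1.281
NF = 10 log₁₀(1.281) = 1.07 dB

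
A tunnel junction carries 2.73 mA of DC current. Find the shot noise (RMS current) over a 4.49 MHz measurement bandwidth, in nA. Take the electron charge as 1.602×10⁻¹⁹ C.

I_n = √(2qI·B)
2qI·B = 2 × 1.602×10⁻¹⁹ × 2.73×10⁻³ × 4.49×10⁶ = 3.93×10⁻¹⁵ A²
I_n = √(3.93×10⁻¹⁵) = 6.27×10⁻⁸ A = 62.7 nA

62.7 nA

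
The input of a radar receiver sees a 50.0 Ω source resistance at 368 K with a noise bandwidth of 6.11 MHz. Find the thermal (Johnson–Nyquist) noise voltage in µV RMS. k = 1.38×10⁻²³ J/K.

2.49 µV

V_n = √(4kTRB)
4kTRB = 4 × 1.38×10⁻²³ × 368 × 5.00×10¹ × 6.11×10⁶ = 6.21×10⁻¹² V²
V_n = √(6.21×10⁻¹²) = 2.49×10⁻⁶ V = 2.49 µV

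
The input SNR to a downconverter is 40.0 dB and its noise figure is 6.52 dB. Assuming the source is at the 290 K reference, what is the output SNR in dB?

33.48 dB

By definition F = SNR_in/SNR_out, so in dB: SNR_out = SNR_in − NF
SNR_out = 40.0 − 6.52 = 33.48 dB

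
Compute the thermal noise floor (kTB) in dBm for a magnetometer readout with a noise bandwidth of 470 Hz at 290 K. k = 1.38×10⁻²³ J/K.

−147.3 dBm

P_n = kTB = 1.38×10⁻²³ × 290 × 4.70×10² = 1.88×10⁻¹⁸ W
In dBm: 10 log₁₀(1.88×10⁻¹⁸ / 10⁻³) = −147.3 dBm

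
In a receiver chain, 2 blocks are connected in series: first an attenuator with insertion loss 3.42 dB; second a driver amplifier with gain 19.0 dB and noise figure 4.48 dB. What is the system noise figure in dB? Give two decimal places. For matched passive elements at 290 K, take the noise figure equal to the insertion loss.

Convert to linear (a loss of L dB is a gain of −L dB): F_i = 10^(NF_i/10), G_i = 10^(G_i,dB/10)
  Stage 1: F_1 = 10^(3.42/10) = 2.198, G_1 = 10^(−3.42/10) = 0.4550
  Stage 2: F_2 = 10^(4.48/10) = 2.805, G_2 = 10^(19.0/10) = 79.43
Friis cascade:
  F = 2.198 + (2.805 − 1)/0.4550 = 6.166
NF = 10 log₁₀(6.166) = 7.90 dB

7.90 dB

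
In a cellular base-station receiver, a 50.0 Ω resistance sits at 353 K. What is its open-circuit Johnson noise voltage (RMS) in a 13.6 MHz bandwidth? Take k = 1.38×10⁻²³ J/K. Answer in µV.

3.64 µV

V_n = √(4kTRB)
4kTRB = 4 × 1.38×10⁻²³ × 353 × 5.00×10¹ × 1.36×10⁷ = 1.33×10⁻¹¹ V²
V_n = √(1.33×10⁻¹¹) = 3.64×10⁻⁶ V = 3.64 µV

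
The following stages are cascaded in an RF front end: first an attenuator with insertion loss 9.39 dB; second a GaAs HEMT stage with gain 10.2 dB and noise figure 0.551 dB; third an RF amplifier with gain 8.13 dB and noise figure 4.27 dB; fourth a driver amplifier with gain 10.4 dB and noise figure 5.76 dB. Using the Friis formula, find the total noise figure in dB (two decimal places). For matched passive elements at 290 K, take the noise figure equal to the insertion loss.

10.65 dB

Convert to linear (a loss of L dB is a gain of −L dB): F_i = 10^(NF_i/10), G_i = 10^(G_i,dB/10)
  Stage 1: F_1 = 10^(9.39/10) = 8.690, G_1 = 10^(−9.39/10) = 0.1151
  Stage 2: F_2 = 10^(0.551/10) = 1.135, G_2 = 10^(10.2/10) = 10.47
  Stage 3: F_3 = 10^(4.27/10) = 2.673, G_3 = 10^(8.13/10) = 6.501
  Stage 4: F_4 = 10^(5.76/10) = 3.767, G_4 = 10^(10.4/10) = 10.96
Friis cascade:
  F = 8.690 + (1.135 − 1)/0.1151 + (2.673 − 1)/1.205 + (3.767 − 1)/7.834 = 11.61
NF = 10 log₁₀(11.61) = 10.65 dB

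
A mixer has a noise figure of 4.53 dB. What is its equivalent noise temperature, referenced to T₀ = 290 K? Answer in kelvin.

F = 10^(4.53/10) = 2.83792
T_e = (F − 1)·T₀ = (2.83792 − 1) × 290 = 533 K

533 K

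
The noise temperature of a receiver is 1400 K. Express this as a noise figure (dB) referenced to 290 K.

F = 1 + T_e/T₀ = 1 + 1400/290 = 5.82759
NF = 10 log₁₀(5.82759) = 7.65 dB

7.65 dB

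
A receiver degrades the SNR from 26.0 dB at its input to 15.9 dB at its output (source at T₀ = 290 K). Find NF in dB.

NF (dB) = SNR_in(dB) − SNR_out(dB) when the source is at T₀
NF = 26.0 − 15.9 = 10.1 dB

10.1 dB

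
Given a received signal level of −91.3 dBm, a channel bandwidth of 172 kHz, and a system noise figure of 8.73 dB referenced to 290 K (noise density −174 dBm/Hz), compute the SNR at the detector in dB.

21.6 dB

Noise floor: N = −174 + 10 log₁₀(B) + NF
10 log₁₀(1.72×10⁵) = 52.36 dB
N = −174 + 52.36 + 8.73 = −112.91 dBm
SNR = P_sig − N = −91.3 − (−112.91) = 21.61 dB → 21.6 dB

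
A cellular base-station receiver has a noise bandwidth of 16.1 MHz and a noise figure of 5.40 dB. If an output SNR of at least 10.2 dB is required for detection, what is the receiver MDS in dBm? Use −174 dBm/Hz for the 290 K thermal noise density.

−86.3 dBm

Sensitivity = −174 + 10 log₁₀(B) + NF + SNR_min
= −174 + 72.07 + 5.40 + 10.2
= −86.33 dBm → −86.3 dBm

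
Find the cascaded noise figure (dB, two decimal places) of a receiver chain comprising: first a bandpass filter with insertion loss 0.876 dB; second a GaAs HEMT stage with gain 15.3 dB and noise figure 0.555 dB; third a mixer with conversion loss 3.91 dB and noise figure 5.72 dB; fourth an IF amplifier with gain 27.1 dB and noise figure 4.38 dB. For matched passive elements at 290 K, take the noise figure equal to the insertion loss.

2.16 dB

Convert to linear (a loss of L dB is a gain of −L dB): F_i = 10^(NF_i/10), G_i = 10^(G_i,dB/10)
  Stage 1: F_1 = 10^(0.876/10) = 1.223, G_1 = 10^(−0.876/10) = 0.8173
  Stage 2: F_2 = 10^(0.555/10) = 1.136, G_2 = 10^(15.3/10) = 33.88
  Stage 3: F_3 = 10^(5.72/10) = 3.733, G_3 = 10^(−3.91/10) = 0.4064
  Stage 4: F_4 = 10^(4.38/10) = 2.742, G_4 = 10^(27.1/10) = 512.9
Friis cascade:
  F = 1.223 + (1.136 − 1)/0.8173 + (3.733 − 1)/27.69 + (2.742 − 1)/11.26 = 1.644
NF = 10 log₁₀(1.644) = 2.16 dB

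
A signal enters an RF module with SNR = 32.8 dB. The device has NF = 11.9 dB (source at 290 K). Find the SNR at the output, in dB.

20.9 dB

By definition F = SNR_in/SNR_out, so in dB: SNR_out = SNR_in − NF
SNR_out = 32.8 − 11.9 = 20.9 dB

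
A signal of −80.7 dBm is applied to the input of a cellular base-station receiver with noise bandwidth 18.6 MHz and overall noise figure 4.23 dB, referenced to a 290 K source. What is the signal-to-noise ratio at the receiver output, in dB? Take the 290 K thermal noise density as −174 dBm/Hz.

Noise floor: N = −174 + 10 log₁₀(B) + NF
10 log₁₀(1.86×10⁷) = 72.7 dB
N = −174 + 72.7 + 4.23 = −97.07 dBm
SNR = P_sig − N = −80.7 − (−97.07) = 16.37 dB → 16.4 dB

16.4 dB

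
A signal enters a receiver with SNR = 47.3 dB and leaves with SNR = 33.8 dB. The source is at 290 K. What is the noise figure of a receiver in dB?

NF (dB) = SNR_in(dB) − SNR_out(dB) when the source is at T₀
NF = 47.3 − 33.8 = 13.5 dB

13.5 dB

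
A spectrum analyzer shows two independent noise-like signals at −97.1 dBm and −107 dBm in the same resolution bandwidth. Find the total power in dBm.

−96.7 dBm

Convert to linear, add, convert back:
P₁ = 1.95×10⁻¹³ W, P₂ = 2.00×10⁻¹⁴ W
P_tot = 2.15×10⁻¹³ W → 10 log₁₀(P_tot / 10⁻³) = −96.7 dBm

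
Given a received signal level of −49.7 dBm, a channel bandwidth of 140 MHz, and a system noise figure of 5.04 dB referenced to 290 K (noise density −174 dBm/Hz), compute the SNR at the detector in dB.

Noise floor: N = −174 + 10 log₁₀(B) + NF
10 log₁₀(1.40×10⁸) = 81.46 dB
N = −174 + 81.46 + 5.04 = −87.50 dBm
SNR = P_sig − N = −49.7 − (−87.50) = 37.80 dB → 37.8 dB

37.8 dB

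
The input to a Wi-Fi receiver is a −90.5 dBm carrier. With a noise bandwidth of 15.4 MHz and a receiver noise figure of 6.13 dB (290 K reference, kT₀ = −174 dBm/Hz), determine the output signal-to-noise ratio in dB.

5.5 dB

Noise floor: N = −174 + 10 log₁₀(B) + NF
10 log₁₀(1.54×10⁷) = 71.88 dB
N = −174 + 71.88 + 6.13 = −95.99 dBm
SNR = P_sig − N = −90.5 − (−95.99) = 5.49 dB → 5.5 dB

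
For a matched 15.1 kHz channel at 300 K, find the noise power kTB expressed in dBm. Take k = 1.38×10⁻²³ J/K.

P_n = kTB = 1.38×10⁻²³ × 300 × 1.51×10⁴ = 6.25×10⁻¹⁷ W
In dBm: 10 log₁₀(6.25×10⁻¹⁷ / 10⁻³) = −132.0 dBm

−132.0 dBm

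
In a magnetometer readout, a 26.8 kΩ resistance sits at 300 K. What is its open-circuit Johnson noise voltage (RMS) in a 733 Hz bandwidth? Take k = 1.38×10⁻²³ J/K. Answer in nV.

V_n = √(4kTRB)
4kTRB = 4 × 1.38×10⁻²³ × 300 × 2.68×10⁴ × 7.33×10² = 3.25×10⁻¹³ V²
V_n = √(3.25×10⁻¹³) = 5.70×10⁻⁷ V = 570 nV

570 nV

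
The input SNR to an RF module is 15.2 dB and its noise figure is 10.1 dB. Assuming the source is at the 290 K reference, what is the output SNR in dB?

5.1 dB

By definition F = SNR_in/SNR_out, so in dB: SNR_out = SNR_in − NF
SNR_out = 15.2 − 10.1 = 5.1 dB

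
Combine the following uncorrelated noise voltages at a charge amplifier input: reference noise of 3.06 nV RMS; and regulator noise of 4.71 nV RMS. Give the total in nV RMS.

Uncorrelated sources add in power (mean-square): V_tot = √(ΣV_i²)
V_tot = √[(3.06×10⁻⁹)² + (4.71×10⁻⁹)²] = 5.62×10⁻⁹ V = 5.62 nV

5.62 nV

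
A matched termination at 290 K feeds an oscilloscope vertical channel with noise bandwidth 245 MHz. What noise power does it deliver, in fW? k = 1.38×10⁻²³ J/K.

980 fW

P_n = kTB = 1.38×10⁻²³ × 290 × 2.45×10⁸ = 9.80×10⁻¹³ W = 980 fW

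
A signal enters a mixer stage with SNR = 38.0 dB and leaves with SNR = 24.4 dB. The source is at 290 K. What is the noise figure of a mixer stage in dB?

13.6 dB

NF (dB) = SNR_in(dB) − SNR_out(dB) when the source is at T₀
NF = 38.0 − 24.4 = 13.6 dB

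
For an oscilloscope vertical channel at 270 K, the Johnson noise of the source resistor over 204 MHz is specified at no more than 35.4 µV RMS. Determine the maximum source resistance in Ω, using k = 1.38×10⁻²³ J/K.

Johnson–Nyquist: V_n = √(4kTRB) ⇒ R = V_n² / (4kTB)
4kTB = 4 × 1.38×10⁻²³ × 270 × 2.04×10⁸ = 3.04×10⁻¹²
R = (3.54×10⁻⁵)² / 3.04×10⁻¹² = 4.12×10² Ω = 412 Ω

412 Ω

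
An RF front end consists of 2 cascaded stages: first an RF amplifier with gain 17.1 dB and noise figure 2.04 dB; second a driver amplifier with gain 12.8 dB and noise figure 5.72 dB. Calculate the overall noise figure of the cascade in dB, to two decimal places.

Convert to linear (a loss of L dB is a gain of −L dB): F_i = 10^(NF_i/10), G_i = 10^(G_i,dB/10)
  Stage 1: F_1 = 10^(2.04/10) = 1.600, G_1 = 10^(17.1/10) = 51.29
  Stage 2: F_2 = 10^(5.72/10) = 3.733, G_2 = 10^(12.8/10) = 19.05
Friis cascade:
  F = 1.600 + (3.733 − 1)/51.29 = 1.653
NF = 10 log₁₀(1.653) = 2.18 dB

2.18 dB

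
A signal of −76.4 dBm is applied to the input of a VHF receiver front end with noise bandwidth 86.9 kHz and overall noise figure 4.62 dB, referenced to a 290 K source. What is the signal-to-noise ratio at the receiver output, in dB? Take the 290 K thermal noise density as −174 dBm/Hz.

43.6 dB

Noise floor: N = −174 + 10 log₁₀(B) + NF
10 log₁₀(8.69×10⁴) = 49.39 dB
N = −174 + 49.39 + 4.62 = −119.99 dBm
SNR = P_sig − N = −76.4 − (−119.99) = 43.59 dB → 43.6 dB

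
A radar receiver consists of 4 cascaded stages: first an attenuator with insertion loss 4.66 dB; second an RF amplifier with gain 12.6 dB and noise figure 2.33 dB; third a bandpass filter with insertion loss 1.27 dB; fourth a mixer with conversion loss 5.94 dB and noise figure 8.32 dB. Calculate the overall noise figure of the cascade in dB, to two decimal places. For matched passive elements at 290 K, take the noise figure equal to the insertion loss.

7.99 dB

Convert to linear (a loss of L dB is a gain of −L dB): F_i = 10^(NF_i/10), G_i = 10^(G_i,dB/10)
  Stage 1: F_1 = 10^(4.66/10) = 2.924, G_1 = 10^(−4.66/10) = 0.3420
  Stage 2: F_2 = 10^(2.33/10) = 1.710, G_2 = 10^(12.6/10) = 18.20
  Stage 3: F_3 = 10^(1.27/10) = 1.340, G_3 = 10^(−1.27/10) = 0.7464
  Stage 4: F_4 = 10^(8.32/10) = 6.792, G_4 = 10^(−5.94/10) = 0.2547
Friis cascade:
  F = 2.924 + (1.710 − 1)/0.3420 + (1.340 − 1)/6.223 + (6.792 − 1)/4.645 = 6.302
NF = 10 log₁₀(6.302) = 7.99 dB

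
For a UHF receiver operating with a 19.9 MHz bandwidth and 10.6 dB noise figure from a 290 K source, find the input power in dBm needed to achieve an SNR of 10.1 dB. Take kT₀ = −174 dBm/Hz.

Sensitivity = −174 + 10 log₁₀(B) + NF + SNR_min
= −174 + 72.99 + 10.6 + 10.1
= −80.31 dBm → −80.3 dBm

−80.3 dBm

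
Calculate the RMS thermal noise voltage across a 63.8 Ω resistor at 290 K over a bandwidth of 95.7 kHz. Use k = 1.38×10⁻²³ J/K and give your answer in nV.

313 nV

V_n = √(4kTRB)
4kTRB = 4 × 1.38×10⁻²³ × 290 × 6.38×10¹ × 9.57×10⁴ = 9.77×10⁻¹⁴ V²
V_n = √(9.77×10⁻¹⁴) = 3.13×10⁻⁷ V = 313 nV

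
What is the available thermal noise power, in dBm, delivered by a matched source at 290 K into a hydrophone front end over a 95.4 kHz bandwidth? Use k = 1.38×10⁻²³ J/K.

P_n = kTB = 1.38×10⁻²³ × 290 × 9.54×10⁴ = 3.82×10⁻¹⁶ W
In dBm: 10 log₁₀(3.82×10⁻¹⁶ / 10⁻³) = −124.2 dBm

−124.2 dBm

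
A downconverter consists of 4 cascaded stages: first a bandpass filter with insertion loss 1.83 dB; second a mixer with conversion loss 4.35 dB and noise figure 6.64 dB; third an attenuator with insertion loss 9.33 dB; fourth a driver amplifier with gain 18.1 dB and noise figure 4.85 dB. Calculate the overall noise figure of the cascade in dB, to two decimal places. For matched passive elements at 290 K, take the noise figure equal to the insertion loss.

20.47 dB

Convert to linear (a loss of L dB is a gain of −L dB): F_i = 10^(NF_i/10), G_i = 10^(G_i,dB/10)
  Stage 1: F_1 = 10^(1.83/10) = 1.524, G_1 = 10^(−1.83/10) = 0.6561
  Stage 2: F_2 = 10^(6.64/10) = 4.613, G_2 = 10^(−4.35/10) = 0.3673
  Stage 3: F_3 = 10^(9.33/10) = 8.570, G_3 = 10^(−9.33/10) = 0.1167
  Stage 4: F_4 = 10^(4.85/10) = 3.055, G_4 = 10^(18.1/10) = 64.57
Friis cascade:
  F = 1.524 + (4.613 − 1)/0.6561 + (8.570 − 1)/0.2410 + (3.055 − 1)/0.02812 = 111.5
NF = 10 log₁₀(111.5) = 20.47 dB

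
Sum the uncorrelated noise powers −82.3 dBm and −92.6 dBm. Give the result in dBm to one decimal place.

Convert to linear, add, convert back:
P₁ = 5.89×10⁻¹² W, P₂ = 5.50×10⁻¹³ W
P_tot = 6.44×10⁻¹² W → 10 log₁₀(P_tot / 10⁻³) = −81.9 dBm

−81.9 dBm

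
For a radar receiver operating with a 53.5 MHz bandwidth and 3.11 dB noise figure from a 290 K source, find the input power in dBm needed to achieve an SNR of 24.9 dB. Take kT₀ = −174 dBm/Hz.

Sensitivity = −174 + 10 log₁₀(B) + NF + SNR_min
= −174 + 77.28 + 3.11 + 24.9
= −68.71 dBm → −68.7 dBm

−68.7 dBm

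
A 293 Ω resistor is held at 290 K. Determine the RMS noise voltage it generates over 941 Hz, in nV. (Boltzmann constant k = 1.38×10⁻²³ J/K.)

V_n = √(4kTRB)
4kTRB = 4 × 1.38×10⁻²³ × 290 × 2.93×10² × 9.41×10² = 4.41×10⁻¹⁵ V²
V_n = √(4.41×10⁻¹⁵) = 6.64×10⁻⁸ V = 66.4 nV

66.4 nV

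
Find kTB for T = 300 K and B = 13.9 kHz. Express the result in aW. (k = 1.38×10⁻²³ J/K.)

57.5 aW

P_n = kTB = 1.38×10⁻²³ × 300 × 1.39×10⁴ = 5.75×10⁻¹⁷ W = 57.5 aW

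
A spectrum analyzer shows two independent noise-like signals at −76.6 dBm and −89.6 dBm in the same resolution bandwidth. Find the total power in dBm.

Convert to linear, add, convert back:
P₁ = 2.19×10⁻¹¹ W, P₂ = 1.10×10⁻¹² W
P_tot = 2.30×10⁻¹¹ W → 10 log₁₀(P_tot / 10⁻³) = −76.4 dBm

−76.4 dBm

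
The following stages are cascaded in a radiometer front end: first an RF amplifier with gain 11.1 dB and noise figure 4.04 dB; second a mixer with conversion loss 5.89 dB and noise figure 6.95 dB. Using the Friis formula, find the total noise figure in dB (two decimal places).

4.54 dB

Convert to linear (a loss of L dB is a gain of −L dB): F_i = 10^(NF_i/10), G_i = 10^(G_i,dB/10)
  Stage 1: F_1 = 10^(4.04/10) = 2.535, G_1 = 10^(11.1/10) = 12.88
  Stage 2: F_2 = 10^(6.95/10) = 4.955, G_2 = 10^(−5.89/10) = 0.2576
Friis cascade:
  F = 2.535 + (4.955 − 1)/12.88 = 2.842
NF = 10 log₁₀(2.842) = 4.54 dB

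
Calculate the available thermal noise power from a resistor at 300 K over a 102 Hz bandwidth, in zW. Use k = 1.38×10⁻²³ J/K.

422 zW

P_n = kTB = 1.38×10⁻²³ × 300 × 1.02×10² = 4.22×10⁻¹⁹ W = 422 zW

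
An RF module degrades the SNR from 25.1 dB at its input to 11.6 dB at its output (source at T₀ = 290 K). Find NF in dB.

NF (dB) = SNR_in(dB) − SNR_out(dB) when the source is at T₀
NF = 25.1 − 11.6 = 13.5 dB

13.5 dB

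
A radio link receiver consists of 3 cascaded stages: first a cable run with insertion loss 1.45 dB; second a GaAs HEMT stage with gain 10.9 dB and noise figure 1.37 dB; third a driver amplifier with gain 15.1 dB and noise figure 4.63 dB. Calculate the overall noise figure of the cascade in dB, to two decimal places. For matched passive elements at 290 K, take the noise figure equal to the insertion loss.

Convert to linear (a loss of L dB is a gain of −L dB): F_i = 10^(NF_i/10), G_i = 10^(G_i,dB/10)
  Stage 1: F_1 = 10^(1.45/10) = 1.396, G_1 = 10^(−1.45/10) = 0.7161
  Stage 2: F_2 = 10^(1.37/10) = 1.371, G_2 = 10^(10.9/10) = 12.30
  Stage 3: F_3 = 10^(4.63/10) = 2.904, G_3 = 10^(15.1/10) = 32.36
Friis cascade:
  F = 1.396 + (1.371 − 1)/0.7161 + (2.904 − 1)/8.810 = 2.130
NF = 10 log₁₀(2.130) = 3.28 dB

3.28 dB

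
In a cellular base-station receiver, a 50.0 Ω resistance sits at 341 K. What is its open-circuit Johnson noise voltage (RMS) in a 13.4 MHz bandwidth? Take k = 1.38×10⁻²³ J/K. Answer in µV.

V_n = √(4kTRB)
4kTRB = 4 × 1.38×10⁻²³ × 341 × 5.00×10¹ × 1.34×10⁷ = 1.26×10⁻¹¹ V²
V_n = √(1.26×10⁻¹¹) = 3.55×10⁻⁶ V = 3.55 µV

3.55 µV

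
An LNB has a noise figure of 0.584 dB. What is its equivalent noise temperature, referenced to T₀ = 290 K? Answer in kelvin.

F = 10^(0.584/10) = 1.14393
T_e = (F − 1)·T₀ = (1.14393 − 1) × 290 = 41.7 K

41.7 K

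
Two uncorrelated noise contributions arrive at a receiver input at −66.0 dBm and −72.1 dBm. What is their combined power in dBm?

−65.0 dBm

Convert to linear, add, convert back:
P₁ = 2.51×10⁻¹⁰ W, P₂ = 6.17×10⁻¹¹ W
P_tot = 3.13×10⁻¹⁰ W → 10 log₁₀(P_tot / 10⁻³) = −65.0 dBm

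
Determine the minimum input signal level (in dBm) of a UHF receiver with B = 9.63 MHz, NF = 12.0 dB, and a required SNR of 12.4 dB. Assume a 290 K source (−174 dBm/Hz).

−79.8 dBm

Sensitivity = −174 + 10 log₁₀(B) + NF + SNR_min
= −174 + 69.84 + 12.0 + 12.4
= −79.76 dBm → −79.8 dBm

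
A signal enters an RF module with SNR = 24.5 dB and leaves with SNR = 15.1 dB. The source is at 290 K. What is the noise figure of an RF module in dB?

9.4 dB

NF (dB) = SNR_in(dB) − SNR_out(dB) when the source is at T₀
NF = 24.5 − 15.1 = 9.4 dB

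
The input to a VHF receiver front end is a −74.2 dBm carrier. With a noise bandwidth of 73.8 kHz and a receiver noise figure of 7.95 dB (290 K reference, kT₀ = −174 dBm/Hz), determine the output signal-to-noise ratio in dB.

Noise floor: N = −174 + 10 log₁₀(B) + NF
10 log₁₀(7.38×10⁴) = 48.68 dB
N = −174 + 48.68 + 7.95 = −117.37 dBm
SNR = P_sig − N = −74.2 − (−117.37) = 43.17 dB → 43.2 dB

43.2 dB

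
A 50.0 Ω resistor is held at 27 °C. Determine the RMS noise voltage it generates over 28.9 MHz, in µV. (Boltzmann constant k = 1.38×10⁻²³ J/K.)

T = 27 °C + 273.15 = 300.15 K
V_n = √(4kTRB)
4kTRB = 4 × 1.38×10⁻²³ × 300.15 × 5.00×10¹ × 2.89×10⁷ = 2.39×10⁻¹¹ V²
V_n = √(2.39×10⁻¹¹) = 4.89×10⁻⁶ V = 4.89 µV

4.89 µV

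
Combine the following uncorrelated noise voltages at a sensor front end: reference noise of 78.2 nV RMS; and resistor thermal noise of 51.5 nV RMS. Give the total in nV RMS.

Uncorrelated sources add in power (mean-square): V_tot = √(ΣV_i²)
V_tot = √[(7.82×10⁻⁸)² + (5.15×10⁻⁸)²] = 9.36×10⁻⁸ V = 93.6 nV

93.6 nV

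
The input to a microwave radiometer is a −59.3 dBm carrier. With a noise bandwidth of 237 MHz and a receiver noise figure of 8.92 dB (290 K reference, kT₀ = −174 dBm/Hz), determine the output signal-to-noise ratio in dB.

Noise floor: N = −174 + 10 log₁₀(B) + NF
10 log₁₀(2.37×10⁸) = 83.75 dB
N = −174 + 83.75 + 8.92 = −81.33 dBm
SNR = P_sig − N = −59.3 − (−81.33) = 22.03 dB → 22.0 dB

22.0 dB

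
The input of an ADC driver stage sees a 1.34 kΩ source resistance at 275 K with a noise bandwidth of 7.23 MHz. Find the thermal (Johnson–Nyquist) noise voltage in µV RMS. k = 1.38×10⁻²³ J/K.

12.1 µV

V_n = √(4kTRB)
4kTRB = 4 × 1.38×10⁻²³ × 275 × 1.34×10³ × 7.23×10⁶ = 1.47×10⁻¹⁰ V²
V_n = √(1.47×10⁻¹⁰) = 1.21×10⁻⁵ V = 12.1 µV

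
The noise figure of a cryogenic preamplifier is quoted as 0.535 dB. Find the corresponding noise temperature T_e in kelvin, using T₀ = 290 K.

F = 10^(0.535/10) = 1.1311
T_e = (F − 1)·T₀ = (1.1311 − 1) × 290 = 38.0 K

38.0 K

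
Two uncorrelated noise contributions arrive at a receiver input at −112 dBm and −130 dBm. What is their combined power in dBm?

Convert to linear, add, convert back:
P₁ = 6.31×10⁻¹⁵ W, P₂ = 1.00×10⁻¹⁶ W
P_tot = 6.41×10⁻¹⁵ W → 10 log₁₀(P_tot / 10⁻³) = −111.9 dBm

−111.9 dBm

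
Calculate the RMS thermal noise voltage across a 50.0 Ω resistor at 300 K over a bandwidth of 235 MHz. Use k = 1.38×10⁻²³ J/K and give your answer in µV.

13.9 µV

V_n = √(4kTRB)
4kTRB = 4 × 1.38×10⁻²³ × 300 × 5.00×10¹ × 2.35×10⁸ = 1.95×10⁻¹⁰ V²
V_n = √(1.95×10⁻¹⁰) = 1.39×10⁻⁵ V = 13.9 µV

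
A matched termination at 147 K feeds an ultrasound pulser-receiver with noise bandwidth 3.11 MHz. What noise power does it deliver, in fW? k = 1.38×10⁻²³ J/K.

6.31 fW

P_n = kTB = 1.38×10⁻²³ × 147 × 3.11×10⁶ = 6.31×10⁻¹⁵ W = 6.31 fW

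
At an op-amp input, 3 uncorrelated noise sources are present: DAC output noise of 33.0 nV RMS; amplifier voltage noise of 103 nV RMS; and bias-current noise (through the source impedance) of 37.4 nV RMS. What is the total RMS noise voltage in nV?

114 nV

Uncorrelated sources add in power (mean-square): V_tot = √(ΣV_i²)
V_tot = √[(3.30×10⁻⁸)² + (1.03×10⁻⁷)² + (3.74×10⁻⁸)²] = 1.14×10⁻⁷ V = 114 nV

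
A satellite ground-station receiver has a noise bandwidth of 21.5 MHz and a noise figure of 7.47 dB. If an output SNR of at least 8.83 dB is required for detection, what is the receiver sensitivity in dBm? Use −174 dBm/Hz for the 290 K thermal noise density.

Sensitivity = −174 + 10 log₁₀(B) + NF + SNR_min
= −174 + 73.32 + 7.47 + 8.83
= −84.38 dBm → −84.4 dBm

−84.4 dBm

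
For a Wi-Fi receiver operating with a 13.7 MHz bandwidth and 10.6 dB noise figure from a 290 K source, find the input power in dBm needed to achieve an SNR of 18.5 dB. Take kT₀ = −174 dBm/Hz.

−73.5 dBm

Sensitivity = −174 + 10 log₁₀(B) + NF + SNR_min
= −174 + 71.37 + 10.6 + 18.5
= −73.53 dBm → −73.5 dBm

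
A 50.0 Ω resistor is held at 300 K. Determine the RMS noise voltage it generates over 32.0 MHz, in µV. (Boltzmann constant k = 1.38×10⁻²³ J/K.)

5.15 µV

V_n = √(4kTRB)
4kTRB = 4 × 1.38×10⁻²³ × 300 × 5.00×10¹ × 3.20×10⁷ = 2.65×10⁻¹¹ V²
V_n = √(2.65×10⁻¹¹) = 5.15×10⁻⁶ V = 5.15 µV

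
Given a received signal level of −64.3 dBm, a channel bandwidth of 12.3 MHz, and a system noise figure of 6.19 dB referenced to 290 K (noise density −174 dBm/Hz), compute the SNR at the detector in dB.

32.6 dB

Noise floor: N = −174 + 10 log₁₀(B) + NF
10 log₁₀(1.23×10⁷) = 70.9 dB
N = −174 + 70.9 + 6.19 = −96.91 dBm
SNR = P_sig − N = −64.3 − (−96.91) = 32.61 dB → 32.6 dB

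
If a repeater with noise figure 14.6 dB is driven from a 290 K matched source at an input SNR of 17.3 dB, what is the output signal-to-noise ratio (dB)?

By definition F = SNR_in/SNR_out, so in dB: SNR_out = SNR_in − NF
SNR_out = 17.3 − 14.6 = 2.7 dB

2.7 dB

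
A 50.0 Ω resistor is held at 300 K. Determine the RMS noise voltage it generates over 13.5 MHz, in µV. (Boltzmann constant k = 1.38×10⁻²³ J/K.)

V_n = √(4kTRB)
4kTRB = 4 × 1.38×10⁻²³ × 300 × 5.00×10¹ × 1.35×10⁷ = 1.12×10⁻¹¹ V²
V_n = √(1.12×10⁻¹¹) = 3.34×10⁻⁶ V = 3.34 µV

3.34 µV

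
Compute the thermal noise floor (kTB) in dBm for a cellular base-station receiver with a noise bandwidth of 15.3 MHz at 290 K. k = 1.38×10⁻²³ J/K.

P_n = kTB = 1.38×10⁻²³ × 290 × 1.53×10⁷ = 6.12×10⁻¹⁴ W
In dBm: 10 log₁₀(6.12×10⁻¹⁴ / 10⁻³) = −102.1 dBm

−102.1 dBm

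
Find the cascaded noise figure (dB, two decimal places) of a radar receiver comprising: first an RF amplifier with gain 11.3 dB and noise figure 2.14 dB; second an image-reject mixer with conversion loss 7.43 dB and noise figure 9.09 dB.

3.35 dB

Convert to linear (a loss of L dB is a gain of −L dB): F_i = 10^(NF_i/10), G_i = 10^(G_i,dB/10)
  Stage 1: F_1 = 10^(2.14/10) = 1.637, G_1 = 10^(11.3/10) = 13.49
  Stage 2: F_2 = 10^(9.09/10) = 8.110, G_2 = 10^(−7.43/10) = 0.1807
Friis cascade:
  F = 1.637 + (8.110 − 1)/13.49 = 2.164
NF = 10 log₁₀(2.164) = 3.35 dB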